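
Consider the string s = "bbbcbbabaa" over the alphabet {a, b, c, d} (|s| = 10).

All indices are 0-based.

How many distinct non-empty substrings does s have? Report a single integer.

45

rank | idx | suffix
   0 |   9 | a
   1 |   8 | aa
   2 |   6 | abaa
   3 |   7 | baa
   4 |   5 | babaa
   5 |   4 | bbabaa
   6 |   0 | bbbcbbabaa
   7 |   1 | bbcbbabaa
   8 |   2 | bcbbabaa
   9 |   3 | cbbabaa

SA = [9, 8, 6, 7, 5, 4, 0, 1, 2, 3]
i: (SA[i-1],SA[i]) lcp shared
  1: (9,8) 1 'a'
  2: (8,6) 1 'a'
  3: (6,7) 0 ''
  4: (7,5) 2 'ba'
  5: (5,4) 1 'b'
  6: (4,0) 2 'bb'
  7: (0,1) 2 'bb'
  8: (1,2) 1 'b'
  9: (2,3) 0 ''

n(n+1)/2 = 10·11/2 = 55
Σ LCP = 0 + 1 + 1 + 0 + 2 + 1 + 2 + 2 + 1 + 0 = 10
distinct = 55 − 10 = 45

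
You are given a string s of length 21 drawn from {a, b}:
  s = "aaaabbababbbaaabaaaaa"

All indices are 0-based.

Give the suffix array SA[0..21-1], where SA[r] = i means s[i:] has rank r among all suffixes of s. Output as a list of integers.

[20, 19, 18, 17, 16, 0, 12, 1, 13, 2, 14, 6, 3, 8, 15, 11, 5, 7, 10, 4, 9]

rank→(start, suffix):
  0 → (20, 'a')
  1 → (19, 'aa')
  2 → (18, 'aaa')
  3 → (17, 'aaaa')
  4 → (16, 'aaaaa')
  5 → (0, 'aaaabbababbbaaabaaaaa')
  6 → (12, 'aaabaaaaa')
  7 → (1, 'aaabbababbbaaabaaaaa')
  8 → (13, 'aabaaaaa')
  9 → (2, 'aabbababbbaaabaaaaa')
  10 → (14, 'abaaaaa')
  11 → (6, 'ababbbaaabaaaaa')
  12 → (3, 'abbababbbaaabaaaaa')
  13 → (8, 'abbbaaabaaaaa')
  14 → (15, 'baaaaa')
  15 → (11, 'baaabaaaaa')
  16 → (5, 'bababbbaaabaaaaa')
  17 → (7, 'babbbaaabaaaaa')
  18 → (10, 'bbaaabaaaaa')
  19 → (4, 'bbababbbaaabaaaaa')
  20 → (9, 'bbbaaabaaaaa')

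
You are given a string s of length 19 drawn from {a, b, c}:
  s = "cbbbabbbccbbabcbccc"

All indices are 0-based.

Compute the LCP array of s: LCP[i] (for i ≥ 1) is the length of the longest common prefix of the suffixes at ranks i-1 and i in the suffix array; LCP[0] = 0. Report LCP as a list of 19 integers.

rank→(start, suffix):
  0 → (4, 'abbbccbbabcbccc')
  1 → (12, 'abcbccc')
  2 → (3, 'babbbccbbabcbccc')
  3 → (11, 'babcbccc')
  4 → (2, 'bbabbbccbbabcbccc')
  5 → (10, 'bbabcbccc')
  6 → (1, 'bbbabbbccbbabcbccc')
  7 → (5, 'bbbccbbabcbccc')
  8 → (6, 'bbccbbabcbccc')
  9 → (13, 'bcbccc')
  10 → (7, 'bccbbabcbccc')
  11 → (15, 'bccc')
  12 → (18, 'c')
  13 → (9, 'cbbabcbccc')
  14 → (0, 'cbbbabbbccbbabcbccc')
  15 → (14, 'cbccc')
  16 → (17, 'cc')
  17 → (8, 'ccbbabcbccc')
  18 → (16, 'ccc')

SA = [4, 12, 3, 11, 2, 10, 1, 5, 6, 13, 7, 15, 18, 9, 0, 14, 17, 8, 16]
rank  pair      lcp
   1  s[4:],s[12:]  2  'ab'
   2  s[12:],s[3:]  0  ''
   3  s[3:],s[11:]  3  'bab'
   4  s[11:],s[2:]  1  'b'
   5  s[2:],s[10:]  4  'bbab'
   6  s[10:],s[1:]  2  'bb'
   7  s[1:],s[5:]  3  'bbb'
   8  s[5:],s[6:]  2  'bb'
   9  s[6:],s[13:]  1  'b'
  10  s[13:],s[7:]  2  'bc'
  11  s[7:],s[15:]  3  'bcc'
  12  s[15:],s[18:]  0  ''
  13  s[18:],s[9:]  1  'c'
  14  s[9:],s[0:]  3  'cbb'
  15  s[0:],s[14:]  2  'cb'
  16  s[14:],s[17:]  1  'c'
  17  s[17:],s[8:]  2  'cc'
  18  s[8:],s[16:]  2  'cc'

[0, 2, 0, 3, 1, 4, 2, 3, 2, 1, 2, 3, 0, 1, 3, 2, 1, 2, 2]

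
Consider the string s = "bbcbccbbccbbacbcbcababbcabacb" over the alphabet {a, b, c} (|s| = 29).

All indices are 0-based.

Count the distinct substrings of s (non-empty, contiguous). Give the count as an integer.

368

rank | idx | suffix
   0 |  18 | ababbcabacb
   1 |  24 | abacb
   2 |  20 | abbcabacb
   3 |  26 | acb
   4 |  12 | acbcbcababbcabacb
   5 |  28 | b
   6 |  19 | babbcabacb
   7 |  25 | bacb
   8 |  11 | bacbcbcababbcabacb
   9 |  10 | bbacbcbcababbcabacb
  10 |  21 | bbcabacb
  11 |   0 | bbcbccbbccbbacbcbcababbcabacb
  12 |   6 | bbccbbacbcbcababbcabacb
  13 |  16 | bcababbcabacb
  14 |  22 | bcabacb
  15 |  14 | bcbcababbcabacb
  16 |   1 | bcbccbbccbbacbcbcababbcabacb
  17 |   7 | bccbbacbcbcababbcabacb
  18 |   3 | bccbbccbbacbcbcababbcabacb
  19 |  17 | cababbcabacb
  20 |  23 | cabacb
  21 |  27 | cb
  22 |   9 | cbbacbcbcababbcabacb
  23 |   5 | cbbccbbacbcbcababbcabacb
  24 |  15 | cbcababbcabacb
  25 |  13 | cbcbcababbcabacb
  26 |   2 | cbccbbccbbacbcbcababbcabacb
  27 |   8 | ccbbacbcbcababbcabacb
  28 |   4 | ccbbccbbacbcbcababbcabacb

SA = [18, 24, 20, 26, 12, 28, 19, 25, 11, 10, 21, 0, 6, 16, 22, 14, 1, 7, 3, 17, 23, 27, 9, 5, 15, 13, 2, 8, 4]
i: (SA[i-1],SA[i]) lcp shared
  1: (18,24) 3 'aba'
  2: (24,20) 2 'ab'
  3: (20,26) 1 'a'
  4: (26,12) 3 'acb'
  5: (12,28) 0 ''
  6: (28,19) 1 'b'
  7: (19,25) 2 'ba'
  8: (25,11) 4 'bacb'
  9: (11,10) 1 'b'
  10: (10,21) 2 'bb'
  11: (21,0) 3 'bbc'
  12: (0,6) 3 'bbc'
  13: (6,16) 1 'b'
  14: (16,22) 5 'bcaba'
  15: (22,14) 2 'bc'
  16: (14,1) 4 'bcbc'
  17: (1,7) 2 'bc'
  18: (7,3) 5 'bccbb'
  19: (3,17) 0 ''
  20: (17,23) 4 'caba'
  21: (23,27) 1 'c'
  22: (27,9) 2 'cb'
  23: (9,5) 3 'cbb'
  24: (5,15) 2 'cb'
  25: (15,13) 3 'cbc'
  26: (13,2) 3 'cbc'
  27: (2,8) 1 'c'
  28: (8,4) 4 'ccbb'

n(n+1)/2 = 29·30/2 = 435
Σ LCP = 0 + 3 + 2 + 1 + 3 + 0 + 1 + 2 + 4 + 1 + 2 + 3 + 3 + 1 + 5 + 2 + 4 + 2 + 5 + 0 + 4 + 1 + 2 + 3 + 2 + 3 + 3 + 1 + 4 = 67
distinct = 435 − 67 = 368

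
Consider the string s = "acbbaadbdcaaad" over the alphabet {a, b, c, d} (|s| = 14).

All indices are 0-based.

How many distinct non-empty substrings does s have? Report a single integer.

91

sorted suffixes:
  #0 SA[0]=10  'aaad'
  #1 SA[1]=11  'aad'
  #2 SA[2]=4  'aadbdcaaad'
  #3 SA[3]=0  'acbbaadbdcaaad'
  #4 SA[4]=12  'ad'
  #5 SA[5]=5  'adbdcaaad'
  #6 SA[6]=3  'baadbdcaaad'
  #7 SA[7]=2  'bbaadbdcaaad'
  #8 SA[8]=7  'bdcaaad'
  #9 SA[9]=9  'caaad'
  #10 SA[10]=1  'cbbaadbdcaaad'
  #11 SA[11]=13  'd'
  #12 SA[12]=6  'dbdcaaad'
  #13 SA[13]=8  'dcaaad'

SA = [10, 11, 4, 0, 12, 5, 3, 2, 7, 9, 1, 13, 6, 8]
rank  pair      lcp
   1  s[10:],s[11:]  2  'aa'
   2  s[11:],s[4:]  3  'aad'
   3  s[4:],s[0:]  1  'a'
   4  s[0:],s[12:]  1  'a'
   5  s[12:],s[5:]  2  'ad'
   6  s[5:],s[3:]  0  ''
   7  s[3:],s[2:]  1  'b'
   8  s[2:],s[7:]  1  'b'
   9  s[7:],s[9:]  0  ''
  10  s[9:],s[1:]  1  'c'
  11  s[1:],s[13:]  0  ''
  12  s[13:],s[6:]  1  'd'
  13  s[6:],s[8:]  1  'd'

n(n+1)/2 = 14·15/2 = 105
Σ LCP = 0 + 2 + 3 + 1 + 1 + 2 + 0 + 1 + 1 + 0 + 1 + 0 + 1 + 1 = 14
distinct = 105 − 14 = 91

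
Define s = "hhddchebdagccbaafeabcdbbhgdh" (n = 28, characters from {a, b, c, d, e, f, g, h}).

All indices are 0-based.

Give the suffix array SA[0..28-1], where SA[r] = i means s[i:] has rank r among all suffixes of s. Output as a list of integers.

rank | idx | suffix
   0 |  14 | aafeabcdbbhgdh
   1 |  18 | abcdbbhgdh
   2 |  15 | afeabcdbbhgdh
   3 |   9 | agccbaafeabcdbbhgdh
   4 |  13 | baafeabcdbbhgdh
   5 |  22 | bbhgdh
   6 |  19 | bcdbbhgdh
   7 |   7 | bdagccbaafeabcdbbhgdh
   8 |  23 | bhgdh
   9 |  12 | cbaafeabcdbbhgdh
  10 |  11 | ccbaafeabcdbbhgdh
  11 |  20 | cdbbhgdh
  12 |   4 | chebdagccbaafeabcdbbhgdh
  13 |   8 | dagccbaafeabcdbbhgdh
  14 |  21 | dbbhgdh
  15 |   3 | dchebdagccbaafeabcdbbhgdh
  16 |   2 | ddchebdagccbaafeabcdbbhgdh
  17 |  26 | dh
  18 |  17 | eabcdbbhgdh
  19 |   6 | ebdagccbaafeabcdbbhgdh
  20 |  16 | feabcdbbhgdh
  21 |  10 | gccbaafeabcdbbhgdh
  22 |  25 | gdh
  23 |  27 | h
  24 |   1 | hddchebdagccbaafeabcdbbhgdh
  25 |   5 | hebdagccbaafeabcdbbhgdh
  26 |  24 | hgdh
  27 |   0 | hhddchebdagccbaafeabcdbbhgdh

[14, 18, 15, 9, 13, 22, 19, 7, 23, 12, 11, 20, 4, 8, 21, 3, 2, 26, 17, 6, 16, 10, 25, 27, 1, 5, 24, 0]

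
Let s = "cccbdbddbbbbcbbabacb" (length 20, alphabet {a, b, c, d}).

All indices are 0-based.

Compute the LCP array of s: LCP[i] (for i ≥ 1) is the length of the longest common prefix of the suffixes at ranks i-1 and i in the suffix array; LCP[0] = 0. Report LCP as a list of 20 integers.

rank | idx | suffix
   0 |  15 | abacb
   1 |  17 | acb
   2 |  19 | b
   3 |  14 | babacb
   4 |  16 | bacb
   5 |  13 | bbabacb
   6 |   8 | bbbbcbbabacb
   7 |   9 | bbbcbbabacb
   8 |  10 | bbcbbabacb
   9 |  11 | bcbbabacb
  10 |   3 | bdbddbbbbcbbabacb
  11 |   5 | bddbbbbcbbabacb
  12 |  18 | cb
  13 |  12 | cbbabacb
  14 |   2 | cbdbddbbbbcbbabacb
  15 |   1 | ccbdbddbbbbcbbabacb
  16 |   0 | cccbdbddbbbbcbbabacb
  17 |   7 | dbbbbcbbabacb
  18 |   4 | dbddbbbbcbbabacb
  19 |   6 | ddbbbbcbbabacb

SA = [15, 17, 19, 14, 16, 13, 8, 9, 10, 11, 3, 5, 18, 12, 2, 1, 0, 7, 4, 6]
rank  pair      lcp
   1  s[15:],s[17:]  1  'a'
   2  s[17:],s[19:]  0  ''
   3  s[19:],s[14:]  1  'b'
   4  s[14:],s[16:]  2  'ba'
   5  s[16:],s[13:]  1  'b'
   6  s[13:],s[8:]  2  'bb'
   7  s[8:],s[9:]  3  'bbb'
   8  s[9:],s[10:]  2  'bb'
   9  s[10:],s[11:]  1  'b'
  10  s[11:],s[3:]  1  'b'
  11  s[3:],s[5:]  2  'bd'
  12  s[5:],s[18:]  0  ''
  13  s[18:],s[12:]  2  'cb'
  14  s[12:],s[2:]  2  'cb'
  15  s[2:],s[1:]  1  'c'
  16  s[1:],s[0:]  2  'cc'
  17  s[0:],s[7:]  0  ''
  18  s[7:],s[4:]  2  'db'
  19  s[4:],s[6:]  1  'd'

[0, 1, 0, 1, 2, 1, 2, 3, 2, 1, 1, 2, 0, 2, 2, 1, 2, 0, 2, 1]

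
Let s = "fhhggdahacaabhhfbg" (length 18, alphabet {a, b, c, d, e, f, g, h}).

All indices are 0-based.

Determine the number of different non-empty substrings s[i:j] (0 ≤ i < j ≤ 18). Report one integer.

rank→(start, suffix):
  0 → (10, 'aabhhfbg')
  1 → (11, 'abhhfbg')
  2 → (8, 'acaabhhfbg')
  3 → (6, 'ahacaabhhfbg')
  4 → (16, 'bg')
  5 → (12, 'bhhfbg')
  6 → (9, 'caabhhfbg')
  7 → (5, 'dahacaabhhfbg')
  8 → (15, 'fbg')
  9 → (0, 'fhhggdahacaabhhfbg')
  10 → (17, 'g')
  11 → (4, 'gdahacaabhhfbg')
  12 → (3, 'ggdahacaabhhfbg')
  13 → (7, 'hacaabhhfbg')
  14 → (14, 'hfbg')
  15 → (2, 'hggdahacaabhhfbg')
  16 → (13, 'hhfbg')
  17 → (1, 'hhggdahacaabhhfbg')

SA = [10, 11, 8, 6, 16, 12, 9, 5, 15, 0, 17, 4, 3, 7, 14, 2, 13, 1]
rank  pair      lcp
   1  s[10:],s[11:]  1  'a'
   2  s[11:],s[8:]  1  'a'
   3  s[8:],s[6:]  1  'a'
   4  s[6:],s[16:]  0  ''
   5  s[16:],s[12:]  1  'b'
   6  s[12:],s[9:]  0  ''
   7  s[9:],s[5:]  0  ''
   8  s[5:],s[15:]  0  ''
   9  s[15:],s[0:]  1  'f'
  10  s[0:],s[17:]  0  ''
  11  s[17:],s[4:]  1  'g'
  12  s[4:],s[3:]  1  'g'
  13  s[3:],s[7:]  0  ''
  14  s[7:],s[14:]  1  'h'
  15  s[14:],s[2:]  1  'h'
  16  s[2:],s[13:]  1  'h'
  17  s[13:],s[1:]  2  'hh'

n(n+1)/2 = 18·19/2 = 171
Σ LCP = 0 + 1 + 1 + 1 + 0 + 1 + 0 + 0 + 0 + 1 + 0 + 1 + 1 + 0 + 1 + 1 + 1 + 2 = 12
distinct = 171 − 12 = 159

159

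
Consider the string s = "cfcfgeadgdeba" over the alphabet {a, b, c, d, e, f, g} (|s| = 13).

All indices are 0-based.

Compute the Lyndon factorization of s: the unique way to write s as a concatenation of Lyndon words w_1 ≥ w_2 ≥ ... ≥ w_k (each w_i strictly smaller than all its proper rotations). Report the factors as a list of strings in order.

emit factor 1: 'cfcfge' (i=0, period=6)
emit factor 2: 'adgdeb' (i=6, period=6)
emit factor 3: 'a' (i=12, period=1)

["cfcfge", "adgdeb", "a"]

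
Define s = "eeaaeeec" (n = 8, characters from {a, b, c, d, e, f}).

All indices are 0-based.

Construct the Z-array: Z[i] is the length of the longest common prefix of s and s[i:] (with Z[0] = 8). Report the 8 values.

Z[0]=8
i=1: i≥r, start 0; Z[1]=1 extend→box=[1,2)
i=2: i≥r, start 0; Z[2]=0
i=3: i≥r, start 0; Z[3]=0
i=4: i≥r, start 0; Z[4]=2 extend→box=[4,6)
i=5: min(r-i=1, Z[1]=1)=1; Z[5]=2 extend→box=[5,7)
i=6: min(r-i=1, Z[1]=1)=1; Z[6]=1
i=7: i≥r, start 0; Z[7]=0

[8, 1, 0, 0, 2, 2, 1, 0]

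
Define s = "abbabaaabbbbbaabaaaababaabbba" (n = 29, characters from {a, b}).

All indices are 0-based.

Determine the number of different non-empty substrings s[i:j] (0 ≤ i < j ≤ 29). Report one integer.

sorted suffixes:
  #0 SA[0]=28  'a'
  #1 SA[1]=16  'aaaababaabbba'
  #2 SA[2]=17  'aaababaabbba'
  #3 SA[3]=5  'aaabbbbbaabaaaababaabbba'
  #4 SA[4]=13  'aabaaaababaabbba'
  #5 SA[5]=18  'aababaabbba'
  #6 SA[6]=23  'aabbba'
  #7 SA[7]=6  'aabbbbbaabaaaababaabbba'
  #8 SA[8]=14  'abaaaababaabbba'
  #9 SA[9]=3  'abaaabbbbbaabaaaababaabbba'
  #10 SA[10]=21  'abaabbba'
  #11 SA[11]=19  'ababaabbba'
  #12 SA[12]=0  'abbabaaabbbbbaabaaaababaabbba'
  #13 SA[13]=24  'abbba'
  #14 SA[14]=7  'abbbbbaabaaaababaabbba'
  #15 SA[15]=27  'ba'
  #16 SA[16]=15  'baaaababaabbba'
  #17 SA[17]=4  'baaabbbbbaabaaaababaabbba'
  #18 SA[18]=12  'baabaaaababaabbba'
  #19 SA[19]=22  'baabbba'
  #20 SA[20]=2  'babaaabbbbbaabaaaababaabbba'
  #21 SA[21]=20  'babaabbba'
  #22 SA[22]=26  'bba'
  #23 SA[23]=11  'bbaabaaaababaabbba'
  #24 SA[24]=1  'bbabaaabbbbbaabaaaababaabbba'
  #25 SA[25]=25  'bbba'
  #26 SA[26]=10  'bbbaabaaaababaabbba'
  #27 SA[27]=9  'bbbbaabaaaababaabbba'
  #28 SA[28]=8  'bbbbbaabaaaababaabbba'

SA = [28, 16, 17, 5, 13, 18, 23, 6, 14, 3, 21, 19, 0, 24, 7, 27, 15, 4, 12, 22, 2, 20, 26, 11, 1, 25, 10, 9, 8]
i: (SA[i-1],SA[i]) lcp shared
  1: (28,16) 1 'a'
  2: (16,17) 3 'aaa'
  3: (17,5) 4 'aaab'
  4: (5,13) 2 'aa'
  5: (13,18) 4 'aaba'
  6: (18,23) 3 'aab'
  7: (23,6) 5 'aabbb'
  8: (6,14) 1 'a'
  9: (14,3) 5 'abaaa'
  10: (3,21) 4 'abaa'
  11: (21,19) 3 'aba'
  12: (19,0) 2 'ab'
  13: (0,24) 3 'abb'
  14: (24,7) 4 'abbb'
  15: (7,27) 0 ''
  16: (27,15) 2 'ba'
  17: (15,4) 4 'baaa'
  18: (4,12) 3 'baa'
  19: (12,22) 4 'baab'
  20: (22,2) 2 'ba'
  21: (2,20) 5 'babaa'
  22: (20,26) 1 'b'
  23: (26,11) 3 'bba'
  24: (11,1) 3 'bba'
  25: (1,25) 2 'bb'
  26: (25,10) 4 'bbba'
  27: (10,9) 3 'bbb'
  28: (9,8) 4 'bbbb'

n(n+1)/2 = 29·30/2 = 435
Σ LCP = 0 + 1 + 3 + 4 + 2 + 4 + 3 + 5 + 1 + 5 + 4 + 3 + 2 + 3 + 4 + 0 + 2 + 4 + 3 + 4 + 2 + 5 + 1 + 3 + 3 + 2 + 4 + 3 + 4 = 84
distinct = 435 − 84 = 351

351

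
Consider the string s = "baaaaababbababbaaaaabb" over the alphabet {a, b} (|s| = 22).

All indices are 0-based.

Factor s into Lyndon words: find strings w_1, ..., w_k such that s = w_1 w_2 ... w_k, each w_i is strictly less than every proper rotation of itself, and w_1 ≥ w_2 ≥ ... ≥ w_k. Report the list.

emit factor 1: 'b' (i=0, period=1)
emit factor 2: 'aaaaababbababbaaaaabb' (i=1, period=21)

["b", "aaaaababbababbaaaaabb"]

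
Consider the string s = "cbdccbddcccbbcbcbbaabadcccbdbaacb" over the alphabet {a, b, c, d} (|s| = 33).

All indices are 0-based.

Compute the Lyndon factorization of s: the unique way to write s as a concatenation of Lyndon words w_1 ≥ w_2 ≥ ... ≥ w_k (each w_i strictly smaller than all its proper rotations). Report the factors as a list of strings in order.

emit factor 1: 'c' (i=0, period=1)
emit factor 2: 'bdccbddccc' (i=1, period=10)
emit factor 3: 'bbcbc' (i=11, period=5)
emit factor 4: 'b' (i=16, period=1)
emit factor 5: 'b' (i=17, period=1)
emit factor 6: 'aabadcccbdbaacb' (i=18, period=15)

["c", "bdccbddccc", "bbcbc", "b", "b", "aabadcccbdbaacb"]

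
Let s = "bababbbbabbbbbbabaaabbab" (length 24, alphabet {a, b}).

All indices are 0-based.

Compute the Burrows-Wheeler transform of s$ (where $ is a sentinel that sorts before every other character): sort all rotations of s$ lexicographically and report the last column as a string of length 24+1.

rank  rotation                   last
    0  $bababbbbabbbbbbabaaabbab  b
    1  aaabbab$bababbbbabbbbbbab  b
    2  aabbab$bababbbbabbbbbbaba  a
    3  ab$bababbbbabbbbbbabaaabb  b
    4  abaaabbab$bababbbbabbbbbb  b
    5  ababbbbabbbbbbabaaabbab$b  b
    6  abbab$bababbbbabbbbbbabaa  a
    7  abbbbabbbbbbabaaabbab$bab  b
    8  abbbbbbabaaabbab$bababbbb  b
    9  b$bababbbbabbbbbbabaaabba  a
   10  baaabbab$bababbbbabbbbbba  a
   11  bab$bababbbbabbbbbbabaaab  b
   12  babaaabbab$bababbbbabbbbb  b
   13  bababbbbabbbbbbabaaabbab$  $
   14  babbbbabbbbbbabaaabbab$ba  a
   15  babbbbbbabaaabbab$bababbb  b
   16  bbab$bababbbbabbbbbbabaaa  a
   17  bbabaaabbab$bababbbbabbbb  b
   18  bbabbbbbbabaaabbab$bababb  b
   19  bbbabaaabbab$bababbbbabbb  b
   20  bbbabbbbbbabaaabbab$babab  b
   21  bbbbabaaabbab$bababbbbabb  b
   22  bbbbabbbbbbabaaabbab$baba  a
   23  bbbbbabaaabbab$bababbbbab  b
   24  bbbbbbabaaabbab$bababbbba  a

bbabbbabbaabb$ababbbbbaba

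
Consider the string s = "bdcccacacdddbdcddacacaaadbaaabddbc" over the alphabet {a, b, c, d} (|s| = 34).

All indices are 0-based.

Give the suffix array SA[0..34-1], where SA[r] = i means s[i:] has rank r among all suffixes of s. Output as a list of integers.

[26, 21, 27, 22, 28, 19, 17, 5, 7, 23, 25, 32, 0, 12, 29, 33, 20, 18, 4, 6, 3, 2, 14, 8, 16, 24, 31, 11, 1, 13, 15, 30, 10, 9]

sorted suffixes:
  #0 SA[0]=26  'aaabddbc'
  #1 SA[1]=21  'aaadbaaabddbc'
  #2 SA[2]=27  'aabddbc'
  #3 SA[3]=22  'aadbaaabddbc'
  #4 SA[4]=28  'abddbc'
  #5 SA[5]=19  'acaaadbaaabddbc'
  #6 SA[6]=17  'acacaaadbaaabddbc'
  #7 SA[7]=5  'acacdddbdcddacacaaadbaaabddbc'
  #8 SA[8]=7  'acdddbdcddacacaaadbaaabddbc'
  #9 SA[9]=23  'adbaaabddbc'
  #10 SA[10]=25  'baaabddbc'
  #11 SA[11]=32  'bc'
  #12 SA[12]=0  'bdcccacacdddbdcddacacaaadbaaabddbc'
  #13 SA[13]=12  'bdcddacacaaadbaaabddbc'
  #14 SA[14]=29  'bddbc'
  #15 SA[15]=33  'c'
  #16 SA[16]=20  'caaadbaaabddbc'
  #17 SA[17]=18  'cacaaadbaaabddbc'
  #18 SA[18]=4  'cacacdddbdcddacacaaadbaaabddbc'
  #19 SA[19]=6  'cacdddbdcddacacaaadbaaabddbc'
  #20 SA[20]=3  'ccacacdddbdcddacacaaadbaaabddbc'
  #21 SA[21]=2  'cccacacdddbdcddacacaaadbaaabddbc'
  #22 SA[22]=14  'cddacacaaadbaaabddbc'
  #23 SA[23]=8  'cdddbdcddacacaaadbaaabddbc'
  #24 SA[24]=16  'dacacaaadbaaabddbc'
  #25 SA[25]=24  'dbaaabddbc'
  #26 SA[26]=31  'dbc'
  #27 SA[27]=11  'dbdcddacacaaadbaaabddbc'
  #28 SA[28]=1  'dcccacacdddbdcddacacaaadbaaabddbc'
  #29 SA[29]=13  'dcddacacaaadbaaabddbc'
  #30 SA[30]=15  'ddacacaaadbaaabddbc'
  #31 SA[31]=30  'ddbc'
  #32 SA[32]=10  'ddbdcddacacaaadbaaabddbc'
  #33 SA[33]=9  'dddbdcddacacaaadbaaabddbc'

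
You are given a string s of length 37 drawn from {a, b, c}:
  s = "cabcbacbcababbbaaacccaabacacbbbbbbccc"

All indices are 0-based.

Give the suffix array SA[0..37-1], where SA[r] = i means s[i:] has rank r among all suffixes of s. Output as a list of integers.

rank→(start, suffix):
  0 → (15, 'aaacccaabacacbbbbbbccc')
  1 → (21, 'aabacacbbbbbbccc')
  2 → (16, 'aacccaabacacbbbbbbccc')
  3 → (9, 'ababbbaaacccaabacacbbbbbbccc')
  4 → (22, 'abacacbbbbbbccc')
  5 → (11, 'abbbaaacccaabacacbbbbbbccc')
  6 → (1, 'abcbacbcababbbaaacccaabacacbbbbbbccc')
  7 → (24, 'acacbbbbbbccc')
  8 → (26, 'acbbbbbbccc')
  9 → (5, 'acbcababbbaaacccaabacacbbbbbbccc')
  10 → (17, 'acccaabacacbbbbbbccc')
  11 → (14, 'baaacccaabacacbbbbbbccc')
  12 → (10, 'babbbaaacccaabacacbbbbbbccc')
  13 → (23, 'bacacbbbbbbccc')
  14 → (4, 'bacbcababbbaaacccaabacacbbbbbbccc')
  15 → (13, 'bbaaacccaabacacbbbbbbccc')
  16 → (12, 'bbbaaacccaabacacbbbbbbccc')
  17 → (28, 'bbbbbbccc')
  18 → (29, 'bbbbbccc')
  19 → (30, 'bbbbccc')
  20 → (31, 'bbbccc')
  21 → (32, 'bbccc')
  22 → (7, 'bcababbbaaacccaabacacbbbbbbccc')
  23 → (2, 'bcbacbcababbbaaacccaabacacbbbbbbccc')
  24 → (33, 'bccc')
  25 → (36, 'c')
  26 → (20, 'caabacacbbbbbbccc')
  27 → (8, 'cababbbaaacccaabacacbbbbbbccc')
  28 → (0, 'cabcbacbcababbbaaacccaabacacbbbbbbccc')
  29 → (25, 'cacbbbbbbccc')
  30 → (3, 'cbacbcababbbaaacccaabacacbbbbbbccc')
  31 → (27, 'cbbbbbbccc')
  32 → (6, 'cbcababbbaaacccaabacacbbbbbbccc')
  33 → (35, 'cc')
  34 → (19, 'ccaabacacbbbbbbccc')
  35 → (34, 'ccc')
  36 → (18, 'cccaabacacbbbbbbccc')

[15, 21, 16, 9, 22, 11, 1, 24, 26, 5, 17, 14, 10, 23, 4, 13, 12, 28, 29, 30, 31, 32, 7, 2, 33, 36, 20, 8, 0, 25, 3, 27, 6, 35, 19, 34, 18]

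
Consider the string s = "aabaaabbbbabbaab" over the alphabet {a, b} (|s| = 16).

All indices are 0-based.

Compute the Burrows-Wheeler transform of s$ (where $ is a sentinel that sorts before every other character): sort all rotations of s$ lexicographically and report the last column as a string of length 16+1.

bbb$aaabaaabbabba

rank  rotation           last
    0  $aabaaabbbbabbaab  b
    1  aaabbbbabbaab$aab  b
    2  aab$aabaaabbbbabb  b
    3  aabaaabbbbabbaab$  $
    4  aabbbbabbaab$aaba  a
    5  ab$aabaaabbbbabba  a
    6  abaaabbbbabbaab$a  a
    7  abbaab$aabaaabbbb  b
    8  abbbbabbaab$aabaa  a
    9  b$aabaaabbbbabbaa  a
   10  baaabbbbabbaab$aa  a
   11  baab$aabaaabbbbab  b
   12  babbaab$aabaaabbb  b
   13  bbaab$aabaaabbbba  a
   14  bbabbaab$aabaaabb  b
   15  bbbabbaab$aabaaab  b
   16  bbbbabbaab$aabaaa  a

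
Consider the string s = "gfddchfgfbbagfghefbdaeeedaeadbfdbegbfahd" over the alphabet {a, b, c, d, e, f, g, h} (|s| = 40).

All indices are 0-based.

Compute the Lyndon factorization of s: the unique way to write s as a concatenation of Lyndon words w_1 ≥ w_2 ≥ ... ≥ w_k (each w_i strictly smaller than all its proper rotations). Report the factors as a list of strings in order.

emit factor 1: 'g' (i=0, period=1)
emit factor 2: 'f' (i=1, period=1)
emit factor 3: 'd' (i=2, period=1)
emit factor 4: 'd' (i=3, period=1)
emit factor 5: 'chfgf' (i=4, period=5)
emit factor 6: 'b' (i=9, period=1)
emit factor 7: 'b' (i=10, period=1)
emit factor 8: 'agfghefbd' (i=11, period=9)
emit factor 9: 'aeeed' (i=20, period=5)
emit factor 10: 'ae' (i=25, period=2)
emit factor 11: 'adbfdbegbfahd' (i=27, period=13)

["g", "f", "d", "d", "chfgf", "b", "b", "agfghefbd", "aeeed", "ae", "adbfdbegbfahd"]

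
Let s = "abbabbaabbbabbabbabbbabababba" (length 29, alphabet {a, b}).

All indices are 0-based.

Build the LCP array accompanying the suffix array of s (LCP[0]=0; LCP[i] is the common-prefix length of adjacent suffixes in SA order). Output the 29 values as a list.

rank | idx | suffix
   0 |  28 | a
   1 |   6 | aabbbabbabbabbbabababba
   2 |  21 | abababba
   3 |  23 | ababba
   4 |  25 | abba
   5 |   3 | abbaabbbabbabbabbbabababba
   6 |   0 | abbabbaabbbabbabbabbbabababba
   7 |  11 | abbabbabbbabababba
   8 |  14 | abbabbbabababba
   9 |  17 | abbbabababba
  10 |   7 | abbbabbabbabbbabababba
  11 |  27 | ba
  12 |   5 | baabbbabbabbabbbabababba
  13 |  20 | babababba
  14 |  22 | bababba
  15 |  24 | babba
  16 |   2 | babbaabbbabbabbabbbabababba
  17 |  10 | babbabbabbbabababba
  18 |  13 | babbabbbabababba
  19 |  16 | babbbabababba
  20 |  26 | bba
  21 |   4 | bbaabbbabbabbabbbabababba
  22 |  19 | bbabababba
  23 |   1 | bbabbaabbbabbabbabbbabababba
  24 |   9 | bbabbabbabbbabababba
  25 |  12 | bbabbabbbabababba
  26 |  15 | bbabbbabababba
  27 |  18 | bbbabababba
  28 |   8 | bbbabbabbabbbabababba

SA = [28, 6, 21, 23, 25, 3, 0, 11, 14, 17, 7, 27, 5, 20, 22, 24, 2, 10, 13, 16, 26, 4, 19, 1, 9, 12, 15, 18, 8]
rank  pair      lcp
   1  s[28:],s[6:]  1  'a'
   2  s[6:],s[21:]  1  'a'
   3  s[21:],s[23:]  4  'abab'
   4  s[23:],s[25:]  2  'ab'
   5  s[25:],s[3:]  4  'abba'
   6  s[3:],s[0:]  4  'abba'
   7  s[0:],s[11:]  7  'abbabba'
   8  s[11:],s[14:]  6  'abbabb'
   9  s[14:],s[17:]  3  'abb'
  10  s[17:],s[7:]  6  'abbbab'
  11  s[7:],s[27:]  0  ''
  12  s[27:],s[5:]  2  'ba'
  13  s[5:],s[20:]  2  'ba'
  14  s[20:],s[22:]  5  'babab'
  15  s[22:],s[24:]  3  'bab'
  16  s[24:],s[2:]  5  'babba'
  17  s[2:],s[10:]  5  'babba'
  18  s[10:],s[13:]  7  'babbabb'
  19  s[13:],s[16:]  4  'babb'
  20  s[16:],s[26:]  1  'b'
  21  s[26:],s[4:]  3  'bba'
  22  s[4:],s[19:]  3  'bba'
  23  s[19:],s[1:]  4  'bbab'
  24  s[1:],s[9:]  6  'bbabba'
  25  s[9:],s[12:]  8  'bbabbabb'
  26  s[12:],s[15:]  5  'bbabb'
  27  s[15:],s[18:]  2  'bb'
  28  s[18:],s[8:]  5  'bbbab'

[0, 1, 1, 4, 2, 4, 4, 7, 6, 3, 6, 0, 2, 2, 5, 3, 5, 5, 7, 4, 1, 3, 3, 4, 6, 8, 5, 2, 5]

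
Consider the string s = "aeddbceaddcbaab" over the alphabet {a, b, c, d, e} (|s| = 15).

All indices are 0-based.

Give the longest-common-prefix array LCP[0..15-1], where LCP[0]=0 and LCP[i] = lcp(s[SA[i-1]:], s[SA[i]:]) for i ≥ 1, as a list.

sorted suffixes:
  #0 SA[0]=12  'aab'
  #1 SA[1]=13  'ab'
  #2 SA[2]=7  'addcbaab'
  #3 SA[3]=0  'aeddbceaddcbaab'
  #4 SA[4]=14  'b'
  #5 SA[5]=11  'baab'
  #6 SA[6]=4  'bceaddcbaab'
  #7 SA[7]=10  'cbaab'
  #8 SA[8]=5  'ceaddcbaab'
  #9 SA[9]=3  'dbceaddcbaab'
  #10 SA[10]=9  'dcbaab'
  #11 SA[11]=2  'ddbceaddcbaab'
  #12 SA[12]=8  'ddcbaab'
  #13 SA[13]=6  'eaddcbaab'
  #14 SA[14]=1  'eddbceaddcbaab'

SA = [12, 13, 7, 0, 14, 11, 4, 10, 5, 3, 9, 2, 8, 6, 1]
[i] adj suffixes → lcp
  [1] 12/13 → 1 ('a')
  [2] 13/7 → 1 ('a')
  [3] 7/0 → 1 ('a')
  [4] 0/14 → 0 ('')
  [5] 14/11 → 1 ('b')
  [6] 11/4 → 1 ('b')
  [7] 4/10 → 0 ('')
  [8] 10/5 → 1 ('c')
  [9] 5/3 → 0 ('')
  [10] 3/9 → 1 ('d')
  [11] 9/2 → 1 ('d')
  [12] 2/8 → 2 ('dd')
  [13] 8/6 → 0 ('')
  [14] 6/1 → 1 ('e')

[0, 1, 1, 1, 0, 1, 1, 0, 1, 0, 1, 1, 2, 0, 1]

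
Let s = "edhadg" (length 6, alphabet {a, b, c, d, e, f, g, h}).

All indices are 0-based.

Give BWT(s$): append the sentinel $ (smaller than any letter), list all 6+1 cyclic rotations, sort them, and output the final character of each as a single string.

rank  rotation last
    0  $edhadg  g
    1  adg$edh  h
    2  dg$edha  a
    3  dhadg$e  e
    4  edhadg$  $
    5  g$edhad  d
    6  hadg$ed  d

ghae$dd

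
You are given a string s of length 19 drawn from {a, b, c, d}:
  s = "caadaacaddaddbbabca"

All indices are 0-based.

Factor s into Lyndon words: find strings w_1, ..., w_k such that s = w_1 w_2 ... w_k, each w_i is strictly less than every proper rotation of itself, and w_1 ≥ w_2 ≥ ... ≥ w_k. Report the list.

["c", "aad", "aacaddaddbbabc", "a"]

emit factor 1: 'c' (i=0, period=1)
emit factor 2: 'aad' (i=1, period=3)
emit factor 3: 'aacaddaddbbabc' (i=4, period=14)
emit factor 4: 'a' (i=18, period=1)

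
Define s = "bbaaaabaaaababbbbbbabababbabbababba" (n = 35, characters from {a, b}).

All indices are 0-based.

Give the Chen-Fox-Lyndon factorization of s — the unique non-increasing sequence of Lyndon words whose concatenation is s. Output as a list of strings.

["b", "b", "aaaabaaaababbbbbbabababbabbababb", "a"]

emit factor 1: 'b' (i=0, period=1)
emit factor 2: 'b' (i=1, period=1)
emit factor 3: 'aaaabaaaababbbbbbabababbabbababb' (i=2, period=32)
emit factor 4: 'a' (i=34, period=1)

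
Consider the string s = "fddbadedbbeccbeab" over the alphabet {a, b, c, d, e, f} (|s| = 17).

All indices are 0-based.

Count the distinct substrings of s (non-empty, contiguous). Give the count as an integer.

140

sorted suffixes:
  #0 SA[0]=15  'ab'
  #1 SA[1]=4  'adedbbeccbeab'
  #2 SA[2]=16  'b'
  #3 SA[3]=3  'badedbbeccbeab'
  #4 SA[4]=8  'bbeccbeab'
  #5 SA[5]=13  'beab'
  #6 SA[6]=9  'beccbeab'
  #7 SA[7]=12  'cbeab'
  #8 SA[8]=11  'ccbeab'
  #9 SA[9]=2  'dbadedbbeccbeab'
  #10 SA[10]=7  'dbbeccbeab'
  #11 SA[11]=1  'ddbadedbbeccbeab'
  #12 SA[12]=5  'dedbbeccbeab'
  #13 SA[13]=14  'eab'
  #14 SA[14]=10  'eccbeab'
  #15 SA[15]=6  'edbbeccbeab'
  #16 SA[16]=0  'fddbadedbbeccbeab'

SA = [15, 4, 16, 3, 8, 13, 9, 12, 11, 2, 7, 1, 5, 14, 10, 6, 0]
rank  pair      lcp
   1  s[15:],s[4:]  1  'a'
   2  s[4:],s[16:]  0  ''
   3  s[16:],s[3:]  1  'b'
   4  s[3:],s[8:]  1  'b'
   5  s[8:],s[13:]  1  'b'
   6  s[13:],s[9:]  2  'be'
   7  s[9:],s[12:]  0  ''
   8  s[12:],s[11:]  1  'c'
   9  s[11:],s[2:]  0  ''
  10  s[2:],s[7:]  2  'db'
  11  s[7:],s[1:]  1  'd'
  12  s[1:],s[5:]  1  'd'
  13  s[5:],s[14:]  0  ''
  14  s[14:],s[10:]  1  'e'
  15  s[10:],s[6:]  1  'e'
  16  s[6:],s[0:]  0  ''

n(n+1)/2 = 17·18/2 = 153
Σ LCP = 0 + 1 + 0 + 1 + 1 + 1 + 2 + 0 + 1 + 0 + 2 + 1 + 1 + 0 + 1 + 1 + 0 = 13
distinct = 153 − 13 = 140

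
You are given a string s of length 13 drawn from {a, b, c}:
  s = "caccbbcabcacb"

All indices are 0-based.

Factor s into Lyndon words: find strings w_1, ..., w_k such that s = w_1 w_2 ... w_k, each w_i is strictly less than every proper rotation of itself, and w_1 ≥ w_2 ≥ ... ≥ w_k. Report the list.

["c", "accbbc", "abcacb"]

emit factor 1: 'c' (i=0, period=1)
emit factor 2: 'accbbc' (i=1, period=6)
emit factor 3: 'abcacb' (i=7, period=6)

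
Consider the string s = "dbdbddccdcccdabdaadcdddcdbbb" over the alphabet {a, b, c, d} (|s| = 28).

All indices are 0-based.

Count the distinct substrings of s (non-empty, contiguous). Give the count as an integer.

rank | idx | suffix
   0 |  16 | aadcdddcdbbb
   1 |  13 | abdaadcdddcdbbb
   2 |  17 | adcdddcdbbb
   3 |  27 | b
   4 |  26 | bb
   5 |  25 | bbb
   6 |  14 | bdaadcdddcdbbb
   7 |   1 | bdbddccdcccdabdaadcdddcdbbb
   8 |   3 | bddccdcccdabdaadcdddcdbbb
   9 |   9 | cccdabdaadcdddcdbbb
  10 |  10 | ccdabdaadcdddcdbbb
  11 |   6 | ccdcccdabdaadcdddcdbbb
  12 |  11 | cdabdaadcdddcdbbb
  13 |  23 | cdbbb
  14 |   7 | cdcccdabdaadcdddcdbbb
  15 |  19 | cdddcdbbb
  16 |  15 | daadcdddcdbbb
  17 |  12 | dabdaadcdddcdbbb
  18 |  24 | dbbb
  19 |   0 | dbdbddccdcccdabdaadcdddcdbbb
  20 |   2 | dbddccdcccdabdaadcdddcdbbb
  21 |   8 | dcccdabdaadcdddcdbbb
  22 |   5 | dccdcccdabdaadcdddcdbbb
  23 |  22 | dcdbbb
  24 |  18 | dcdddcdbbb
  25 |   4 | ddccdcccdabdaadcdddcdbbb
  26 |  21 | ddcdbbb
  27 |  20 | dddcdbbb

SA = [16, 13, 17, 27, 26, 25, 14, 1, 3, 9, 10, 6, 11, 23, 7, 19, 15, 12, 24, 0, 2, 8, 5, 22, 18, 4, 21, 20]
i: (SA[i-1],SA[i]) lcp shared
  1: (16,13) 1 'a'
  2: (13,17) 1 'a'
  3: (17,27) 0 ''
  4: (27,26) 1 'b'
  5: (26,25) 2 'bb'
  6: (25,14) 1 'b'
  7: (14,1) 2 'bd'
  8: (1,3) 2 'bd'
  9: (3,9) 0 ''
  10: (9,10) 2 'cc'
  11: (10,6) 3 'ccd'
  12: (6,11) 1 'c'
  13: (11,23) 2 'cd'
  14: (23,7) 2 'cd'
  15: (7,19) 2 'cd'
  16: (19,15) 0 ''
  17: (15,12) 2 'da'
  18: (12,24) 1 'd'
  19: (24,0) 2 'db'
  20: (0,2) 3 'dbd'
  21: (2,8) 1 'd'
  22: (8,5) 3 'dcc'
  23: (5,22) 2 'dc'
  24: (22,18) 3 'dcd'
  25: (18,4) 1 'd'
  26: (4,21) 3 'ddc'
  27: (21,20) 2 'dd'

n(n+1)/2 = 28·29/2 = 406
Σ LCP = 0 + 1 + 1 + 0 + 1 + 2 + 1 + 2 + 2 + 0 + 2 + 3 + 1 + 2 + 2 + 2 + 0 + 2 + 1 + 2 + 3 + 1 + 3 + 2 + 3 + 1 + 3 + 2 = 45
distinct = 406 − 45 = 361

361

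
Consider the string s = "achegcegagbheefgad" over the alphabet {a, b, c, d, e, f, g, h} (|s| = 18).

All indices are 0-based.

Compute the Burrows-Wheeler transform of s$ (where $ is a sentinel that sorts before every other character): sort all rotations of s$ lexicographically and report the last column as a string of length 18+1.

d$ggggaahechefeaebc

rank  rotation             last
    0  $achegcegagbheefgad  d
    1  achegcegagbheefgad$  $
    2  ad$achegcegagbheefg  g
    3  agbheefgad$achegceg  g
    4  bheefgad$achegcegag  g
    5  cegagbheefgad$acheg  g
    6  chegcegagbheefgad$a  a
    7  d$achegcegagbheefga  a
    8  eefgad$achegcegagbh  h
    9  efgad$achegcegagbhe  e
   10  egagbheefgad$achegc  c
   11  egcegagbheefgad$ach  h
   12  fgad$achegcegagbhee  e
   13  gad$achegcegagbheef  f
   14  gagbheefgad$achegce  e
   15  gbheefgad$achegcega  a
   16  gcegagbheefgad$ache  e
   17  heefgad$achegcegagb  b
   18  hegcegagbheefgad$ac  c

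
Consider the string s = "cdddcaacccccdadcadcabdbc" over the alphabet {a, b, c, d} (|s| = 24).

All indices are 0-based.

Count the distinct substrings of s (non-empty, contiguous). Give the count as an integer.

rank | idx | suffix
   0 |   5 | aacccccdadcadcabdbc
   1 |  19 | abdbc
   2 |   6 | acccccdadcadcabdbc
   3 |  16 | adcabdbc
   4 |  13 | adcadcabdbc
   5 |  22 | bc
   6 |  20 | bdbc
   7 |  23 | c
   8 |   4 | caacccccdadcadcabdbc
   9 |  18 | cabdbc
  10 |  15 | cadcabdbc
  11 |   7 | cccccdadcadcabdbc
  12 |   8 | ccccdadcadcabdbc
  13 |   9 | cccdadcadcabdbc
  14 |  10 | ccdadcadcabdbc
  15 |  11 | cdadcadcabdbc
  16 |   0 | cdddcaacccccdadcadcabdbc
  17 |  12 | dadcadcabdbc
  18 |  21 | dbc
  19 |   3 | dcaacccccdadcadcabdbc
  20 |  17 | dcabdbc
  21 |  14 | dcadcabdbc
  22 |   2 | ddcaacccccdadcadcabdbc
  23 |   1 | dddcaacccccdadcadcabdbc

SA = [5, 19, 6, 16, 13, 22, 20, 23, 4, 18, 15, 7, 8, 9, 10, 11, 0, 12, 21, 3, 17, 14, 2, 1]
i: (SA[i-1],SA[i]) lcp shared
  1: (5,19) 1 'a'
  2: (19,6) 1 'a'
  3: (6,16) 1 'a'
  4: (16,13) 4 'adca'
  5: (13,22) 0 ''
  6: (22,20) 1 'b'
  7: (20,23) 0 ''
  8: (23,4) 1 'c'
  9: (4,18) 2 'ca'
  10: (18,15) 2 'ca'
  11: (15,7) 1 'c'
  12: (7,8) 4 'cccc'
  13: (8,9) 3 'ccc'
  14: (9,10) 2 'cc'
  15: (10,11) 1 'c'
  16: (11,0) 2 'cd'
  17: (0,12) 0 ''
  18: (12,21) 1 'd'
  19: (21,3) 1 'd'
  20: (3,17) 3 'dca'
  21: (17,14) 3 'dca'
  22: (14,2) 1 'd'
  23: (2,1) 2 'dd'

n(n+1)/2 = 24·25/2 = 300
Σ LCP = 0 + 1 + 1 + 1 + 4 + 0 + 1 + 0 + 1 + 2 + 2 + 1 + 4 + 3 + 2 + 1 + 2 + 0 + 1 + 1 + 3 + 3 + 1 + 2 = 37
distinct = 300 − 37 = 263

263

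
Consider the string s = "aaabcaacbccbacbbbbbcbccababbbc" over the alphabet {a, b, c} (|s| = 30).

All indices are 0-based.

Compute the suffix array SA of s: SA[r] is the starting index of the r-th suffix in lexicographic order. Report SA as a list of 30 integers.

rank→(start, suffix):
  0 → (0, 'aaabcaacbccbacbbbbbcbccababbbc')
  1 → (1, 'aabcaacbccbacbbbbbcbccababbbc')
  2 → (5, 'aacbccbacbbbbbcbccababbbc')
  3 → (23, 'ababbbc')
  4 → (25, 'abbbc')
  5 → (2, 'abcaacbccbacbbbbbcbccababbbc')
  6 → (12, 'acbbbbbcbccababbbc')
  7 → (6, 'acbccbacbbbbbcbccababbbc')
  8 → (24, 'babbbc')
  9 → (11, 'bacbbbbbcbccababbbc')
  10 → (14, 'bbbbbcbccababbbc')
  11 → (15, 'bbbbcbccababbbc')
  12 → (26, 'bbbc')
  13 → (16, 'bbbcbccababbbc')
  14 → (27, 'bbc')
  15 → (17, 'bbcbccababbbc')
  16 → (28, 'bc')
  17 → (3, 'bcaacbccbacbbbbbcbccababbbc')
  18 → (18, 'bcbccababbbc')
  19 → (20, 'bccababbbc')
  20 → (8, 'bccbacbbbbbcbccababbbc')
  21 → (29, 'c')
  22 → (4, 'caacbccbacbbbbbcbccababbbc')
  23 → (22, 'cababbbc')
  24 → (10, 'cbacbbbbbcbccababbbc')
  25 → (13, 'cbbbbbcbccababbbc')
  26 → (19, 'cbccababbbc')
  27 → (7, 'cbccbacbbbbbcbccababbbc')
  28 → (21, 'ccababbbc')
  29 → (9, 'ccbacbbbbbcbccababbbc')

[0, 1, 5, 23, 25, 2, 12, 6, 24, 11, 14, 15, 26, 16, 27, 17, 28, 3, 18, 20, 8, 29, 4, 22, 10, 13, 19, 7, 21, 9]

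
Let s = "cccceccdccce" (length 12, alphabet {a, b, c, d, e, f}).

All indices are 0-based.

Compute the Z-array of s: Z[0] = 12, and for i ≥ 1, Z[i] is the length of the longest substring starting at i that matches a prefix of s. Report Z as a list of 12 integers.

[12, 3, 2, 1, 0, 2, 1, 0, 3, 2, 1, 0]

Z[0]=12
i=1: fresh scan; Z[1]=3 extend→box=[1,4)
i=2: min(r-i=2, Z[1]=3)=2; Z[2]=2
i=3: min(r-i=1, Z[2]=2)=1; Z[3]=1
i=4: fresh scan; Z[4]=0
i=5: fresh scan; Z[5]=2 extend→box=[5,7)
i=6: min(r-i=1, Z[1]=3)=1; Z[6]=1
i=7: fresh scan; Z[7]=0
i=8: fresh scan; Z[8]=3 extend→box=[8,11)
i=9: min(r-i=2, Z[1]=3)=2; Z[9]=2
i=10: min(r-i=1, Z[2]=2)=1; Z[10]=1
i=11: fresh scan; Z[11]=0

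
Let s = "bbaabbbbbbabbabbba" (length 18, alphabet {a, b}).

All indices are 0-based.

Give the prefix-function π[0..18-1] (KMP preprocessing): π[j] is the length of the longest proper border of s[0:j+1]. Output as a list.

[0, 1, 0, 0, 1, 2, 2, 2, 2, 2, 3, 1, 2, 3, 1, 2, 2, 3]

π[0] = 0
j=1 s[j]='b': π[1]=1 (border 'b')
j=2 s[j]='a': k: 1→0; π[2]=0 (border '')
j=3 s[j]='a': π[3]=0 (border '')
j=4 s[j]='b': π[4]=1 (border 'b')
j=5 s[j]='b': π[5]=2 (border 'bb')
j=6 s[j]='b': k: 2→1; π[6]=2 (border 'bb')
j=7 s[j]='b': k: 2→1; π[7]=2 (border 'bb')
j=8 s[j]='b': k: 2→1; π[8]=2 (border 'bb')
j=9 s[j]='b': k: 2→1; π[9]=2 (border 'bb')
j=10 s[j]='a': π[10]=3 (border 'bba')
j=11 s[j]='b': k: 3→0; π[11]=1 (border 'b')
j=12 s[j]='b': π[12]=2 (border 'bb')
j=13 s[j]='a': π[13]=3 (border 'bba')
j=14 s[j]='b': k: 3→0; π[14]=1 (border 'b')
j=15 s[j]='b': π[15]=2 (border 'bb')
j=16 s[j]='b': k: 2→1; π[16]=2 (border 'bb')
j=17 s[j]='a': π[17]=3 (border 'bba')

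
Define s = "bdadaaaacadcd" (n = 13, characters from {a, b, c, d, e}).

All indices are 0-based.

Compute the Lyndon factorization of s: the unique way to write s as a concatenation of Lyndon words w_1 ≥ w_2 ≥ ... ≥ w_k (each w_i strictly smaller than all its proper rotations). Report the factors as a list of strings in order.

emit factor 1: 'bd' (i=0, period=2)
emit factor 2: 'ad' (i=2, period=2)
emit factor 3: 'aaaacadcd' (i=4, period=9)

["bd", "ad", "aaaacadcd"]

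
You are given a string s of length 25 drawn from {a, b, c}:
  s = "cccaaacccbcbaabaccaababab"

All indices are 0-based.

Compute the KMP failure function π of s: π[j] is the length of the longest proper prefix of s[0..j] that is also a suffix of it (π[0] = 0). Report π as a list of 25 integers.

π[0] = 0
j=1 s[j]='c': π[1]=1 (border 'c')
j=2 s[j]='c': π[2]=2 (border 'cc')
j=3 s[j]='a': k: 2→1→0; π[3]=0 (border '')
j=4 s[j]='a': π[4]=0 (border '')
j=5 s[j]='a': π[5]=0 (border '')
j=6 s[j]='c': π[6]=1 (border 'c')
j=7 s[j]='c': π[7]=2 (border 'cc')
j=8 s[j]='c': π[8]=3 (border 'ccc')
j=9 s[j]='b': k: 3→2→1→0; π[9]=0 (border '')
j=10 s[j]='c': π[10]=1 (border 'c')
j=11 s[j]='b': k: 1→0; π[11]=0 (border '')
j=12 s[j]='a': π[12]=0 (border '')
j=13 s[j]='a': π[13]=0 (border '')
j=14 s[j]='b': π[14]=0 (border '')
j=15 s[j]='a': π[15]=0 (border '')
j=16 s[j]='c': π[16]=1 (border 'c')
j=17 s[j]='c': π[17]=2 (border 'cc')
j=18 s[j]='a': k: 2→1→0; π[18]=0 (border '')
j=19 s[j]='a': π[19]=0 (border '')
j=20 s[j]='b': π[20]=0 (border '')
j=21 s[j]='a': π[21]=0 (border '')
j=22 s[j]='b': π[22]=0 (border '')
j=23 s[j]='a': π[23]=0 (border '')
j=24 s[j]='b': π[24]=0 (border '')

[0, 1, 2, 0, 0, 0, 1, 2, 3, 0, 1, 0, 0, 0, 0, 0, 1, 2, 0, 0, 0, 0, 0, 0, 0]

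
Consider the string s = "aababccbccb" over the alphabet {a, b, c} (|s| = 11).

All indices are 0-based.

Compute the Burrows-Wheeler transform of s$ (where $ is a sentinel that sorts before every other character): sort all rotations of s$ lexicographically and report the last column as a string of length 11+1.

rank  rotation      last
    0  $aababccbccb  b
    1  aababccbccb$  $
    2  ababccbccb$a  a
    3  abccbccb$aab  b
    4  b$aababccbcc  c
    5  babccbccb$aa  a
    6  bccb$aababcc  c
    7  bccbccb$aaba  a
    8  cb$aababccbc  c
    9  cbccb$aababc  c
   10  ccb$aababccb  b
   11  ccbccb$aabab  b

b$abcacaccbb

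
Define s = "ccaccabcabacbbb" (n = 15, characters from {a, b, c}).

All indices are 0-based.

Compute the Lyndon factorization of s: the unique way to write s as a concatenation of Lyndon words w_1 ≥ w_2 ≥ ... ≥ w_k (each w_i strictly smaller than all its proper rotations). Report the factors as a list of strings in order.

emit factor 1: 'c' (i=0, period=1)
emit factor 2: 'c' (i=1, period=1)
emit factor 3: 'acc' (i=2, period=3)
emit factor 4: 'abc' (i=5, period=3)
emit factor 5: 'abacbbb' (i=8, period=7)

["c", "c", "acc", "abc", "abacbbb"]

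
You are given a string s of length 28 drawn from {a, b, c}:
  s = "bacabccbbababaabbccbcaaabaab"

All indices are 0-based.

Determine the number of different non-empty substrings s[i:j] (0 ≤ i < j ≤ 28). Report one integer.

350

rank | idx | suffix
   0 |  21 | aaabaab
   1 |  25 | aab
   2 |  22 | aabaab
   3 |  13 | aabbccbcaaabaab
   4 |  26 | ab
   5 |  23 | abaab
   6 |  11 | abaabbccbcaaabaab
   7 |   9 | ababaabbccbcaaabaab
   8 |  14 | abbccbcaaabaab
   9 |   3 | abccbbababaabbccbcaaabaab
  10 |   1 | acabccbbababaabbccbcaaabaab
  11 |  27 | b
  12 |  24 | baab
  13 |  12 | baabbccbcaaabaab
  14 |  10 | babaabbccbcaaabaab
  15 |   8 | bababaabbccbcaaabaab
  16 |   0 | bacabccbbababaabbccbcaaabaab
  17 |   7 | bbababaabbccbcaaabaab
  18 |  15 | bbccbcaaabaab
  19 |  19 | bcaaabaab
  20 |   4 | bccbbababaabbccbcaaabaab
  21 |  16 | bccbcaaabaab
  22 |  20 | caaabaab
  23 |   2 | cabccbbababaabbccbcaaabaab
  24 |   6 | cbbababaabbccbcaaabaab
  25 |  18 | cbcaaabaab
  26 |   5 | ccbbababaabbccbcaaabaab
  27 |  17 | ccbcaaabaab

SA = [21, 25, 22, 13, 26, 23, 11, 9, 14, 3, 1, 27, 24, 12, 10, 8, 0, 7, 15, 19, 4, 16, 20, 2, 6, 18, 5, 17]
rank  pair      lcp
   1  s[21:],s[25:]  2  'aa'
   2  s[25:],s[22:]  3  'aab'
   3  s[22:],s[13:]  3  'aab'
   4  s[13:],s[26:]  1  'a'
   5  s[26:],s[23:]  2  'ab'
   6  s[23:],s[11:]  5  'abaab'
   7  s[11:],s[9:]  3  'aba'
   8  s[9:],s[14:]  2  'ab'
   9  s[14:],s[3:]  2  'ab'
  10  s[3:],s[1:]  1  'a'
  11  s[1:],s[27:]  0  ''
  12  s[27:],s[24:]  1  'b'
  13  s[24:],s[12:]  4  'baab'
  14  s[12:],s[10:]  2  'ba'
  15  s[10:],s[8:]  4  'baba'
  16  s[8:],s[0:]  2  'ba'
  17  s[0:],s[7:]  1  'b'
  18  s[7:],s[15:]  2  'bb'
  19  s[15:],s[19:]  1  'b'
  20  s[19:],s[4:]  2  'bc'
  21  s[4:],s[16:]  4  'bccb'
  22  s[16:],s[20:]  0  ''
  23  s[20:],s[2:]  2  'ca'
  24  s[2:],s[6:]  1  'c'
  25  s[6:],s[18:]  2  'cb'
  26  s[18:],s[5:]  1  'c'
  27  s[5:],s[17:]  3  'ccb'

n(n+1)/2 = 28·29/2 = 406
Σ LCP = 0 + 2 + 3 + 3 + 1 + 2 + 5 + 3 + 2 + 2 + 1 + 0 + 1 + 4 + 2 + 4 + 2 + 1 + 2 + 1 + 2 + 4 + 0 + 2 + 1 + 2 + 1 + 3 = 56
distinct = 406 − 56 = 350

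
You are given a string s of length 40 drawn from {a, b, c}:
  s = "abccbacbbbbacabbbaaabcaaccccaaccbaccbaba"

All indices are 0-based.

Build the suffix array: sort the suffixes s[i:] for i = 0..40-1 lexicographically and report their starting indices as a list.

sorted suffixes:
  #0 SA[0]=39  'a'
  #1 SA[1]=17  'aaabcaaccccaaccbaccbaba'
  #2 SA[2]=18  'aabcaaccccaaccbaccbaba'
  #3 SA[3]=28  'aaccbaccbaba'
  #4 SA[4]=22  'aaccccaaccbaccbaba'
  #5 SA[5]=37  'aba'
  #6 SA[6]=13  'abbbaaabcaaccccaaccbaccbaba'
  #7 SA[7]=19  'abcaaccccaaccbaccbaba'
  #8 SA[8]=0  'abccbacbbbbacabbbaaabcaaccccaaccbaccbaba'
  #9 SA[9]=11  'acabbbaaabcaaccccaaccbaccbaba'
  #10 SA[10]=5  'acbbbbacabbbaaabcaaccccaaccbaccbaba'
  #11 SA[11]=33  'accbaba'
  #12 SA[12]=29  'accbaccbaba'
  #13 SA[13]=23  'accccaaccbaccbaba'
  #14 SA[14]=38  'ba'
  #15 SA[15]=16  'baaabcaaccccaaccbaccbaba'
  #16 SA[16]=36  'baba'
  #17 SA[17]=10  'bacabbbaaabcaaccccaaccbaccbaba'
  #18 SA[18]=4  'bacbbbbacabbbaaabcaaccccaaccbaccbaba'
  #19 SA[19]=32  'baccbaba'
  #20 SA[20]=15  'bbaaabcaaccccaaccbaccbaba'
  #21 SA[21]=9  'bbacabbbaaabcaaccccaaccbaccbaba'
  #22 SA[22]=14  'bbbaaabcaaccccaaccbaccbaba'
  #23 SA[23]=8  'bbbacabbbaaabcaaccccaaccbaccbaba'
  #24 SA[24]=7  'bbbbacabbbaaabcaaccccaaccbaccbaba'
  #25 SA[25]=20  'bcaaccccaaccbaccbaba'
  #26 SA[26]=1  'bccbacbbbbacabbbaaabcaaccccaaccbaccbaba'
  #27 SA[27]=27  'caaccbaccbaba'
  #28 SA[28]=21  'caaccccaaccbaccbaba'
  #29 SA[29]=12  'cabbbaaabcaaccccaaccbaccbaba'
  #30 SA[30]=35  'cbaba'
  #31 SA[31]=3  'cbacbbbbacabbbaaabcaaccccaaccbaccbaba'
  #32 SA[32]=31  'cbaccbaba'
  #33 SA[33]=6  'cbbbbacabbbaaabcaaccccaaccbaccbaba'
  #34 SA[34]=26  'ccaaccbaccbaba'
  #35 SA[35]=34  'ccbaba'
  #36 SA[36]=2  'ccbacbbbbacabbbaaabcaaccccaaccbaccbaba'
  #37 SA[37]=30  'ccbaccbaba'
  #38 SA[38]=25  'cccaaccbaccbaba'
  #39 SA[39]=24  'ccccaaccbaccbaba'

[39, 17, 18, 28, 22, 37, 13, 19, 0, 11, 5, 33, 29, 23, 38, 16, 36, 10, 4, 32, 15, 9, 14, 8, 7, 20, 1, 27, 21, 12, 35, 3, 31, 6, 26, 34, 2, 30, 25, 24]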